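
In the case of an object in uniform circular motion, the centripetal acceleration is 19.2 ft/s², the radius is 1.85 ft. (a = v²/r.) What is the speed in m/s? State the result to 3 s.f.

1.82 m/s

Rearranging: v = √(a·r).
a = 19.2 ft/s² = 5.852 m/s²; r = 1.85 ft = 0.5639 m.
v = 1.817 m/s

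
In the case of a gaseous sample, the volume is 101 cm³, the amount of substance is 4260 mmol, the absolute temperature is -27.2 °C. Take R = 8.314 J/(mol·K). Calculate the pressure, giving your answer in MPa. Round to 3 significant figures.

From the ideal-gas law: P = nRT/V.
V = 101 cm³ = 1.010×10^-4 m³; n = 4260 mmol = 4.260 mol; T = -27.2 °C = 245.9 K; R = 8.314 J/(mol·K).
P = 8.625×10^7 Pa
8.625×10^7 Pa × (1 MPa / 1.000×10^6 Pa) = 86.25 MPa

86.2 MPa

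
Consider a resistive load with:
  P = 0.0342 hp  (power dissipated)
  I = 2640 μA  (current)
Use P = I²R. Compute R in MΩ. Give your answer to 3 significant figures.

Solving P = I²R for R: R = P/I².
P = 0.0342 hp = 25.50 W; I = 2640 μA = 0.002640 A.
R = 3.659×10^6 Ω
3.659×10^6 Ω × (1 MΩ / 1.000×10^6 Ω) = 3.659 MΩ

3.66 MΩ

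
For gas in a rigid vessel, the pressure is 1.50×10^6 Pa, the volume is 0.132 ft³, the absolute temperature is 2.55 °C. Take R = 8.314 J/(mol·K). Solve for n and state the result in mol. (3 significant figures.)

2.45 mol

From the ideal-gas law: n = PV/(RT).
P = 1.50×10^6 Pa; V = 0.132 ft³ = 0.003738 m³; T = 2.55 °C = 275.7 K; R = 8.314 J/(mol·K).
n = 2.446 mol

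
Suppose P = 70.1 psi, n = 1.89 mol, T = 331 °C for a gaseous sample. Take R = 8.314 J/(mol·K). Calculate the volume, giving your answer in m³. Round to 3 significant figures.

0.0196 m³

Rearranging: V = nRT/P.
P = 70.1 psi = 4.833×10^5 Pa; n = 1.89 mol; T = 331 °C = 604.1 K; R = 8.314 J/(mol·K).
V = 0.01964 m³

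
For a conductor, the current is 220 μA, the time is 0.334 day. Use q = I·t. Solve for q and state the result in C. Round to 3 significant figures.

Directly: q = It.
I = 220 μA = 2.200×10^-4 A; t = 0.334 day = 28858 s.
q = 6.349 C

6.35 C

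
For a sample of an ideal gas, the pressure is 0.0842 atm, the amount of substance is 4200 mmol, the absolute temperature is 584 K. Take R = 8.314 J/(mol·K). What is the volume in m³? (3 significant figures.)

Rearranging PV = nRT for V: V = nRT/P.
P = 0.0842 atm = 8532 Pa; n = 4200 mmol = 4.200 mol; T = 584 K; R = 8.314 J/(mol·K).
V = 2.390 m³

2.39 m³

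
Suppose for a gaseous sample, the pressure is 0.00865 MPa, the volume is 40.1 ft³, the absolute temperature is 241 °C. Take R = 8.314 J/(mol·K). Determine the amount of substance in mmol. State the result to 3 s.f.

From the ideal-gas law: n = PV/(RT).
P = 0.00865 MPa = 8650 Pa; V = 40.1 ft³ = 1.136 m³; T = 241 °C = 514.1 K; R = 8.314 J/(mol·K).
n = 2.298 mol
2.298 mol × (1 mmol / 0.001000 mol) = 2298 mmol

2300 mmol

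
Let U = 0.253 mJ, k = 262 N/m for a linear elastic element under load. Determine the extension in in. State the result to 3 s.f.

0.0547 in

Rearranging U = ½k·x² for x: x = √(2U/k).
U = 0.253 mJ = 2.530×10^-4 J; k = 262 N/m.
x = 0.001390 m
0.001390 m × (1 in / 0.02540 m) = 0.05471 in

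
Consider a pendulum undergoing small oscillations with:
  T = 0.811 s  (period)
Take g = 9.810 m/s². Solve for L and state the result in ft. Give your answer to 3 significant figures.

Solving T = 2π√(L/g) for L: L = g·(T/2π)².
T = 0.811 s; g = 9.810 m/s².
L = 0.1634 m
0.1634 m × (1 ft / 0.3048 m) = 0.5362 ft

0.536 ft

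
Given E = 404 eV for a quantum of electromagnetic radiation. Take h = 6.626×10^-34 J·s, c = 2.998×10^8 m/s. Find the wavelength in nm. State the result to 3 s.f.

Rearranging: λ = hc/E.
E = 404 eV = 6.473×10^-17 J; h = 6.626×10^-34 J·s; c = 2.998×10^8 m/s.
λ = 3.069×10^-9 m
3.069×10^-9 m × (1 nm / 1.000×10^-9 m) = 3.069 nm

3.07 nm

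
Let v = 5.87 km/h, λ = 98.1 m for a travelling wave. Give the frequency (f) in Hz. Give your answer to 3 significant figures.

0.0166 Hz

Rearranging v = f·λ for f: f = v/λ.
v = 5.87 km/h = 1.631 m/s; λ = 98.1 m.
f = 0.01662 Hz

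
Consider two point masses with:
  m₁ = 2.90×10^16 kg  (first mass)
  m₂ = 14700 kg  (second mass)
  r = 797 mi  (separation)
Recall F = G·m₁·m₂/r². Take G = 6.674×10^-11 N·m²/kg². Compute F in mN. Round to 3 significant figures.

From Newton's law of gravitation: F = Gm₁m₂/r².
m₁ = 2.90×10^16 kg; m₂ = 14700 kg; r = 797 mi = 1.283×10^6 m; G = 6.674×10^-11 N·m²/kg².
F = 0.01729 N  (the unit combination reduces to kg·m/s² = N)
0.01729 N × (1 mN / 0.001000 N) = 17.29 mN

17.3 mN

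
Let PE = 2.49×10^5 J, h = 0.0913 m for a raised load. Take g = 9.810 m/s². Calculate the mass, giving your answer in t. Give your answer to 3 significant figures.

278 t

Rearranging: m = PE/(g·h).
PE = 2.49×10^5 J; h = 0.0913 m; g = 9.810 m/s².
m = 2.780×10^5 kg
2.780×10^5 kg × (1 t / 1000 kg) = 278.0 t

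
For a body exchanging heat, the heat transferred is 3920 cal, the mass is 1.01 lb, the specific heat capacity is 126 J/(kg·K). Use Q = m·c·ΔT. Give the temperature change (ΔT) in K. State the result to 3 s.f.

Rearranging: ΔT = Q/(m·c).
Q = 3920 cal = 16401 J; m = 1.01 lb = 0.4581 kg; c = 126 J/(kg·K).
ΔT = 284.1 K

284 K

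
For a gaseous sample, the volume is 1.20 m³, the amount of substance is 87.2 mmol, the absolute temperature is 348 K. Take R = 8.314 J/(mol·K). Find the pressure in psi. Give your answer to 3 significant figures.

0.0305 psi

P is given directly by: P = nRT/V.
V = 1.20 m³; n = 87.2 mmol = 0.08720 mol; T = 348 K; R = 8.314 J/(mol·K).
P = 210.2 Pa  (the unit combination reduces to kg/(m·s²) = Pa)
210.2 Pa × (1 psi / 6895 Pa) = 0.03049 psi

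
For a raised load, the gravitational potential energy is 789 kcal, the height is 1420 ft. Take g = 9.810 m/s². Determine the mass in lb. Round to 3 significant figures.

Rearranging: m = PE/(g·h).
PE = 789 kcal = 3.301×10^6 J; h = 1420 ft = 432.8 m; g = 9.810 m/s².
m = 777.5 kg
777.5 kg × (1 lb / 0.4536 kg) = 1714 lb

1710 lb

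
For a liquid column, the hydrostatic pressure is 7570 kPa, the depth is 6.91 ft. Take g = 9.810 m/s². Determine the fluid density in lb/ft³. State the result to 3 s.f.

Rearranging: ρ = P/(g·h).
P = 7570 kPa = 7.570×10^6 Pa; h = 6.91 ft = 2.106 m; g = 9.810 m/s².
ρ = 3.664×10^5 kg/m³
3.664×10^5 kg/m³ × (1 lb/ft³ / 16.02 kg/m³) = 22872 lb/ft³

22900 lb/ft³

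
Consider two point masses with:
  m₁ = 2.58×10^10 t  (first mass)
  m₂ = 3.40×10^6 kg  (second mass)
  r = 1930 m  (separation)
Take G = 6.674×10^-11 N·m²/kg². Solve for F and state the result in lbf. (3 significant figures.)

353 lbf

Directly: F = Gm₁m₂/r².
m₁ = 2.58×10^10 t = 2.580×10^13 kg; m₂ = 3.40×10^6 kg; r = 1930 m; G = 6.674×10^-11 N·m²/kg².
F = 1572 N  (the unit combination reduces to kg·m/s² = N)
1572 N × (1 lbf / 4.448 N) = 353.3 lbf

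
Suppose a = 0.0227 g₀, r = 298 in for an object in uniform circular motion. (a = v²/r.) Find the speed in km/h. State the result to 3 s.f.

Solving a = v²/r for v: v = √(a·r).
a = 0.0227 g₀ = 0.2226 m/s²; r = 298 in = 7.569 m.
v = 1.298 m/s
1.298 m/s × (1 km/h / 0.2778 m/s) = 4.673 km/h

4.67 km/h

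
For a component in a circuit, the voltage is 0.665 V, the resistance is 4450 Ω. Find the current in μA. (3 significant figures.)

From Ohm's law: I = V/R.
V = 0.665 V; R = 4450 Ω.
I = 1.494×10^-4 A
1.494×10^-4 A × (1 μA / 1.000×10^-6 A) = 149.4 μA

149 μA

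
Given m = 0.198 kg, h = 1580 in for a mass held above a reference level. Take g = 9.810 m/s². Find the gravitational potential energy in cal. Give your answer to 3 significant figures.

18.6 cal

Directly: PE = mgh.
m = 0.198 kg; h = 1580 in = 40.13 m; g = 9.810 m/s².
PE = 77.95 J
77.95 J × (1 cal / 4.184 J) = 18.63 cal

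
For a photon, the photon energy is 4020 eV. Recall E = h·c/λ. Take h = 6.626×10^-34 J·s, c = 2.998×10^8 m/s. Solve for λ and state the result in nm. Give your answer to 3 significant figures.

Rearranging: λ = hc/E.
E = 4020 eV = 6.441×10^-16 J; h = 6.626×10^-34 J·s; c = 2.998×10^8 m/s.
λ = 3.084×10^-10 m
3.084×10^-10 m × (1 nm / 1.000×10^-9 m) = 0.3084 nm

0.308 nm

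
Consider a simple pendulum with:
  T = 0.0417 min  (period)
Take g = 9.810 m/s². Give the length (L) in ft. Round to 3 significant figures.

Rearranging T = 2π√(L/g) for L: L = g·(T/2π)².
T = 0.0417 min = 2.502 s; g = 9.810 m/s².
L = 1.556 m
1.556 m × (1 ft / 0.3048 m) = 5.104 ft

5.10 ft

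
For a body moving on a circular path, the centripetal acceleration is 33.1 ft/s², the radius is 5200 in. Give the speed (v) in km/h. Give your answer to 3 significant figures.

Rearranging: v = √(a·r).
a = 33.1 ft/s² = 10.09 m/s²; r = 5200 in = 132.1 m.
v = 36.50 m/s
36.50 m/s × (1 km/h / 0.2778 m/s) = 131.4 km/h

131 km/h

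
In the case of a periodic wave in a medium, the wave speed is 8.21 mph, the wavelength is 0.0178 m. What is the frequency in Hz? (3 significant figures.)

Solving v = f·λ for f: f = v/λ.
v = 8.21 mph = 3.670 m/s; λ = 0.0178 m.
f = 206.2 Hz

206 Hz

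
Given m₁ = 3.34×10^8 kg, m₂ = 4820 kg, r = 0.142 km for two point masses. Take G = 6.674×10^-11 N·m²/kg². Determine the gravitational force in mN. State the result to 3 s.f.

F is given directly by: F = Gm₁m₂/r².
m₁ = 3.34×10^8 kg; m₂ = 4820 kg; r = 0.142 km = 142.0 m; G = 6.674×10^-11 N·m²/kg².
F = 0.005328 N  (the unit combination reduces to kg·m/s² = N)
0.005328 N × (1 mN / 0.001000 N) = 5.328 mN

5.33 mN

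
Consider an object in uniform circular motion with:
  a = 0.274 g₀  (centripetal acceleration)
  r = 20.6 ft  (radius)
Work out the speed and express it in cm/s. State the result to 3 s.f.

411 cm/s

Rearranging: v = √(a·r).
a = 0.274 g₀ = 2.687 m/s²; r = 20.6 ft = 6.279 m.
v = 4.107 m/s
4.107 m/s × (1 cm/s / 0.01000 m/s) = 410.7 cm/s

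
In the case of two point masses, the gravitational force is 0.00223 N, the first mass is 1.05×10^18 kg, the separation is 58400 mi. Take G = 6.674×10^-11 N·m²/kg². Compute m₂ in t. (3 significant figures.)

From Newton's law of gravitation: m₂ = F·r²/(G·m₁).
F = 0.00223 N; m₁ = 1.05×10^18 kg; r = 58400 mi = 9.399×10^7 m; G = 6.674×10^-11 N·m²/kg².
m₂ = 2.811×10^5 kg
2.811×10^5 kg × (1 t / 1000 kg) = 281.1 t

281 t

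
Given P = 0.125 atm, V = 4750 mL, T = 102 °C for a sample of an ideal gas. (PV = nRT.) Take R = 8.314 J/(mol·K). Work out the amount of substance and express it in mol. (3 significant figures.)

Rearranging: n = PV/(RT).
P = 0.125 atm = 12666 Pa; V = 4750 mL = 0.004750 m³; T = 102 °C = 375.1 K; R = 8.314 J/(mol·K).
n = 0.01929 mol

0.0193 mol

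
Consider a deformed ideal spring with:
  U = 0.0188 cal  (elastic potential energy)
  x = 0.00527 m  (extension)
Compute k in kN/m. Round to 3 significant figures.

5.66 kN/m

Rearranging U = ½k·x² for k: k = 2U/x².
U = 0.0188 cal = 0.07866 J; x = 0.00527 m.
k = 5664 N/m
5664 N/m × (1 kN/m / 1000 N/m) = 5.664 kN/m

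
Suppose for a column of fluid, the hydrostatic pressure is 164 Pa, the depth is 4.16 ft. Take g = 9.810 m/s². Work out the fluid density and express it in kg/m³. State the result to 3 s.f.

13.2 kg/m³

Solving P = ρ·g·h for ρ: ρ = P/(g·h).
P = 164 Pa; h = 4.16 ft = 1.268 m; g = 9.810 m/s².
ρ = 13.18 kg/m³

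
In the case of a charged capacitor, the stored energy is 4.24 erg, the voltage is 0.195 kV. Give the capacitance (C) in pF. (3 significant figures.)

Rearranging E = ½C·V² for C: C = 2E/V².
E = 4.24 erg = 4.240×10^-7 J; V = 0.195 kV = 195.0 V.
C = 2.230×10^-11 F
2.230×10^-11 F × (1 pF / 1.000×10^-12 F) = 22.30 pF

22.3 pF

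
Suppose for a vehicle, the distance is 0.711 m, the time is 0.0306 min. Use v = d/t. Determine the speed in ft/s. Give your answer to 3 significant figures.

1.27 ft/s

v is given directly by: v = d/t.
d = 0.711 m; t = 0.0306 min = 1.836 s.
v = 0.3873 m/s
0.3873 m/s × (1 ft/s / 0.3048 m/s) = 1.271 ft/s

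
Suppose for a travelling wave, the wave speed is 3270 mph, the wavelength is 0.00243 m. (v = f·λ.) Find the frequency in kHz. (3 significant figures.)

Rearranging: f = v/λ.
v = 3270 mph = 1462 m/s; λ = 0.00243 m.
f = 6.016×10^5 Hz
6.016×10^5 Hz × (1 kHz / 1000 Hz) = 601.6 kHz

602 kHz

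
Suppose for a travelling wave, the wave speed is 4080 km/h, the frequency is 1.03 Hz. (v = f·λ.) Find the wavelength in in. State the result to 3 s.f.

43300 in

Solving v = f·λ for λ: λ = v/f.
v = 4080 km/h = 1133 m/s; f = 1.03 Hz.
λ = 1100 m
1100 m × (1 in / 0.02540 m) = 43320 in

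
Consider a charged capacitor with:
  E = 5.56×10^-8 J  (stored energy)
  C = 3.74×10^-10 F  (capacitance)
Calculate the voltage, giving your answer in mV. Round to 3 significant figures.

17200 mV

Rearranging: V = √(2E/C).
E = 5.56×10^-8 J; C = 3.74×10^-10 F.
V = 17.24 V
17.24 V × (1 mV / 0.001000 V) = 17243 mV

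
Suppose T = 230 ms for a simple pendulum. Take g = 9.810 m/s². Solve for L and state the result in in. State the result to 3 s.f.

0.518 in

Solving T = 2π√(L/g) for L: L = g·(T/2π)².
T = 230 ms = 0.2300 s; g = 9.810 m/s².
L = 0.01315 m
0.01315 m × (1 in / 0.02540 m) = 0.5175 in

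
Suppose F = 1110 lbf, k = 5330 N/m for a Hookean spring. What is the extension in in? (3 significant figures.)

36.5 in

Rearranging: x = F/k.
F = 1110 lbf = 4938 N; k = 5330 N/m.
x = 0.9264 m
0.9264 m × (1 in / 0.02540 m) = 36.47 in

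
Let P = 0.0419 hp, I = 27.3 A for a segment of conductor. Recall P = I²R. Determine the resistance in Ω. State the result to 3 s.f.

Rearranging P = I²R for R: R = P/I².
P = 0.0419 hp = 31.24 W; I = 27.3 A.
R = 0.04192 Ω

0.0419 Ω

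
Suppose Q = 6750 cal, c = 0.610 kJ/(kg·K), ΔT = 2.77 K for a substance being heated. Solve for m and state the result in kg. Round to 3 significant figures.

16.7 kg

Solving Q = m·c·ΔT for m: m = Q/(c·ΔT).
Q = 6750 cal = 28242 J; c = 0.610 kJ/(kg·K) = 610.0 J/(kg·K); ΔT = 2.77 K.
m = 16.71 kg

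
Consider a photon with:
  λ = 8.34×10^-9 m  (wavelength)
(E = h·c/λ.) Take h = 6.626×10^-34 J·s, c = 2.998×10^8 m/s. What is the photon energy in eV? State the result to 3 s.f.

149 eV

E is given directly by: E = hc/λ.
λ = 8.34×10^-9 m; h = 6.626×10^-34 J·s; c = 2.998×10^8 m/s.
E = 2.382×10^-17 J
2.382×10^-17 J × (1 eV / 1.602×10^-19 J) = 148.7 eV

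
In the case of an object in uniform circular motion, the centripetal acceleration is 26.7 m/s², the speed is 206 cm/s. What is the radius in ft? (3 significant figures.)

Rearranging a = v²/r for r: r = v²/a.
a = 26.7 m/s²; v = 206 cm/s = 2.060 m/s.
r = 0.1589 m
0.1589 m × (1 ft / 0.3048 m) = 0.5214 ft

0.521 ft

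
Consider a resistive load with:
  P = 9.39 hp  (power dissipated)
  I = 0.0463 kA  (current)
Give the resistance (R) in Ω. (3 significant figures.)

Solving P = I²R for R: R = P/I².
P = 9.39 hp = 7002 W; I = 0.0463 kA = 46.30 A.
R = 3.266 Ω

3.27 Ω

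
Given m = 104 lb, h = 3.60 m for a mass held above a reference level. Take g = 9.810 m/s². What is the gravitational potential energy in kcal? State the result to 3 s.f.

0.398 kcal

PE is given directly by: PE = mgh.
m = 104 lb = 47.17 kg; h = 3.60 m; g = 9.810 m/s².
PE = 1666 J  (the unit combination reduces to kg·m²/s² = J)
1666 J × (1 kcal / 4184 J) = 0.3982 kcal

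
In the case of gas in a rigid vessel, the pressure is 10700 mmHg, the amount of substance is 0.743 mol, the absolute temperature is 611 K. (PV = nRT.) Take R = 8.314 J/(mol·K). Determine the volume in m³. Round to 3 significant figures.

Solving PV = nRT for V: V = nRT/P.
P = 10700 mmHg = 1.427×10^6 Pa; n = 0.743 mol; T = 611 K; R = 8.314 J/(mol·K).
V = 0.002646 m³

0.00265 m³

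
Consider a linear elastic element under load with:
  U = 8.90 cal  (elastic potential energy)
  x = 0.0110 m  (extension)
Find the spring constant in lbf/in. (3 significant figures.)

3510 lbf/in

Solving U = ½k·x² for k: k = 2U/x².
U = 8.90 cal = 37.24 J; x = 0.0110 m.
k = 6.155×10^5 N/m
6.155×10^5 N/m × (1 lbf/in / 175.1 N/m) = 3515 lbf/in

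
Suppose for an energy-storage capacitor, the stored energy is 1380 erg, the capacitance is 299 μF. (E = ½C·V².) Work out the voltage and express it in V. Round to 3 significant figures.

0.961 V

Solving E = ½C·V² for V: V = √(2E/C).
E = 1380 erg = 1.380×10^-4 J; C = 299 μF = 2.990×10^-4 F.
V = 0.9608 V  (the unit combination reduces to kg·m²/(A·s³) = V)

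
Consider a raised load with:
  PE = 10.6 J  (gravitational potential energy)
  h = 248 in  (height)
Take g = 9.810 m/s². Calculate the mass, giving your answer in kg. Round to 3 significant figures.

0.172 kg

Solving PE = m·g·h for m: m = PE/(g·h).
PE = 10.6 J; h = 248 in = 6.299 m; g = 9.810 m/s².
m = 0.1715 kg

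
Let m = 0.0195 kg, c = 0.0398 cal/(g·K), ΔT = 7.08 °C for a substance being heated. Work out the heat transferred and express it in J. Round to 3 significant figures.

23.0 J

Directly: Q = mcΔT.
m = 0.0195 kg; c = 0.0398 cal/(g·K) = 166.5 J/(kg·K); ΔT = 7.08 °C = 7.080 K.
Q = 22.99 J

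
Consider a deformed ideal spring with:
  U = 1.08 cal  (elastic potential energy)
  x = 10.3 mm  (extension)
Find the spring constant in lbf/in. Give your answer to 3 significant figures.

486 lbf/in

Rearranging: k = 2U/x².
U = 1.08 cal = 4.519 J; x = 10.3 mm = 0.01030 m.
k = 85187 N/m
85187 N/m × (1 lbf/in / 175.1 N/m) = 486.4 lbf/in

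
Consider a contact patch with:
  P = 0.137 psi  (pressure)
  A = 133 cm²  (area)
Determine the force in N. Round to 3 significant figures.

12.6 N

Solving P = F/A for F: F = P·A.
P = 0.137 psi = 944.6 Pa; A = 133 cm² = 0.01330 m².
F = 12.56 N  (the unit combination reduces to kg·m/s² = N)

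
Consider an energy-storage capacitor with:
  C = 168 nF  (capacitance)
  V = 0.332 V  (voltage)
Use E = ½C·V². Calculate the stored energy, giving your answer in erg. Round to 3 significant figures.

0.0926 erg

Directly: E = ½CV².
C = 168 nF = 1.680×10^-7 F; V = 0.332 V.
E = 9.259×10^-9 J
9.259×10^-9 J × (1 erg / 1.000×10^-7 J) = 0.09259 erg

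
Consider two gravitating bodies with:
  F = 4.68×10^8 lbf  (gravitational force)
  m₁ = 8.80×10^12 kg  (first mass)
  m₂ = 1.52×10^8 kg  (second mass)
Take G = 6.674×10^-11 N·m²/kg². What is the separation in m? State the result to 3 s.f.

Rearranging: r = √(G·m₁m₂/F).
F = 4.68×10^8 lbf = 2.082×10^9 N; m₁ = 8.80×10^12 kg; m₂ = 1.52×10^8 kg; G = 6.674×10^-11 N·m²/kg².
r = 6.548 m

6.55 m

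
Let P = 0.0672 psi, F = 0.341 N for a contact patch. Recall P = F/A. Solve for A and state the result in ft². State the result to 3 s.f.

Rearranging: A = F/P.
P = 0.0672 psi = 463.3 Pa; F = 0.341 N.
A = 7.360×10^-4 m²
7.360×10^-4 m² × (1 ft² / 0.09290 m²) = 0.007922 ft²

0.00792 ft²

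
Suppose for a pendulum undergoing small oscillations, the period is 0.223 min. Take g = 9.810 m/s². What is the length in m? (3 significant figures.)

44.5 m

Rearranging: L = g·(T/2π)².
T = 0.223 min = 13.38 s; g = 9.810 m/s².
L = 44.49 m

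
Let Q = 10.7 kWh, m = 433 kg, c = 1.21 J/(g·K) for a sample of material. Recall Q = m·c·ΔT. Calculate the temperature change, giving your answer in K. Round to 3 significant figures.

Rearranging: ΔT = Q/(m·c).
Q = 10.7 kWh = 3.852×10^7 J; m = 433 kg; c = 1.21 J/(g·K) = 1210 J/(kg·K).
ΔT = 73.52 K

73.5 K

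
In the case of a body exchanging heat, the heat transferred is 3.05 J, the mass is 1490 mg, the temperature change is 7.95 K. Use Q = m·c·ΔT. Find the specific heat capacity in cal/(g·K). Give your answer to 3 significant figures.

0.0615 cal/(g·K)

Solving Q = m·c·ΔT for c: c = Q/(m·ΔT).
Q = 3.05 J; m = 1490 mg = 0.001490 kg; ΔT = 7.95 K.
c = 257.5 J/(kg·K)
257.5 J/(kg·K) × (1 cal/(g·K) / 4184 J/(kg·K)) = 0.06154 cal/(g·K)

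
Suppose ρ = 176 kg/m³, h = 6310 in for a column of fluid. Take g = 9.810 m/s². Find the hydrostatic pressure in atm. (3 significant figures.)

Directly: P = ρgh.
ρ = 176 kg/m³; h = 6310 in = 160.3 m; g = 9.810 m/s².
P = 2.767×10^5 Pa  (the unit combination reduces to kg/(m·s²) = Pa)
2.767×10^5 Pa × (1 atm / 1.013×10^5 Pa) = 2.731 atm

2.73 atm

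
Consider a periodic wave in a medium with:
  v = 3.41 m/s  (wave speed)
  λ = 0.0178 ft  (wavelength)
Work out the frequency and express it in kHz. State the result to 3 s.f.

Solving v = f·λ for f: f = v/λ.
v = 3.41 m/s; λ = 0.0178 ft = 0.005425 m.
f = 628.5 Hz
628.5 Hz × (1 kHz / 1000 Hz) = 0.6285 kHz

0.629 kHz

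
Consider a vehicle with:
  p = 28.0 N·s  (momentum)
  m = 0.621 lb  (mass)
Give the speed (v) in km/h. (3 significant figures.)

358 km/h

Rearranging: v = p/m.
p = 28.0 N·s = 28.00 kg·m/s; m = 0.621 lb = 0.2817 kg.
v = 99.40 m/s
99.40 m/s × (1 km/h / 0.2778 m/s) = 357.9 km/h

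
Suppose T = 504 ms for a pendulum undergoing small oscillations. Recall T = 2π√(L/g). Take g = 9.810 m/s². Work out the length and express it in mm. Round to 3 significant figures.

63.1 mm

Solving T = 2π√(L/g) for L: L = g·(T/2π)².
T = 504 ms = 0.5040 s; g = 9.810 m/s².
L = 0.06312 m
0.06312 m × (1 mm / 0.001000 m) = 63.12 mm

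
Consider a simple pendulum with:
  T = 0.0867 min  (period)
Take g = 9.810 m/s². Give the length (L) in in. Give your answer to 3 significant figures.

Rearranging: L = g·(T/2π)².
T = 0.0867 min = 5.202 s; g = 9.810 m/s².
L = 6.724 m
6.724 m × (1 in / 0.02540 m) = 264.7 in

265 in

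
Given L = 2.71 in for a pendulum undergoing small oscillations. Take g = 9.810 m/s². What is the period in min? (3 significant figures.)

Directly: T = 2π√(L/g).
L = 2.71 in = 0.06883 m; g = 9.810 m/s².
T = 0.5263 s
0.5263 s × (1 min / 60.00 s) = 0.008772 min

0.00877 min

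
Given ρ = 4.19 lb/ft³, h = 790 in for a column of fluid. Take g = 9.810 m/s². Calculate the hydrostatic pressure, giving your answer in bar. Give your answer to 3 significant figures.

0.132 bar

P is given directly by: P = ρgh.
ρ = 4.19 lb/ft³ = 67.12 kg/m³; h = 790 in = 20.07 m; g = 9.810 m/s².
P = 13212 Pa  (the unit combination reduces to kg/(m·s²) = Pa)
13212 Pa × (1 bar / 1.000×10^5 Pa) = 0.1321 bar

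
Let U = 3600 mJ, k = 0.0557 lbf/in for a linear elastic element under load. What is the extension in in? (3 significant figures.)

33.8 in

Rearranging: x = √(2U/k).
U = 3600 mJ = 3.600 J; k = 0.0557 lbf/in = 9.755 N/m.
x = 0.8591 m
0.8591 m × (1 in / 0.02540 m) = 33.82 in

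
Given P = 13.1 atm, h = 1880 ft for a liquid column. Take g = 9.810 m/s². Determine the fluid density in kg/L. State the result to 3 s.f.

0.236 kg/L

Rearranging P = ρ·g·h for ρ: ρ = P/(g·h).
P = 13.1 atm = 1.327×10^6 Pa; h = 1880 ft = 573.0 m; g = 9.810 m/s².
ρ = 236.1 kg/m³
236.1 kg/m³ × (1 kg/L / 1000 kg/m³) = 0.2361 kg/L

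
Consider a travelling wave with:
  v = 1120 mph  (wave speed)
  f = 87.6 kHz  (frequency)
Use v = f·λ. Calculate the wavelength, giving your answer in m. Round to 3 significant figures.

Solving v = f·λ for λ: λ = v/f.
v = 1120 mph = 500.7 m/s; f = 87.6 kHz = 87600 Hz.
λ = 0.005716 m

0.00572 m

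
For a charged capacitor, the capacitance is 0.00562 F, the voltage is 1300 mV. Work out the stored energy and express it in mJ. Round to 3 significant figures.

4.75 mJ

Directly: E = ½CV².
C = 0.00562 F; V = 1300 mV = 1.300 V.
E = 0.004749 J  (the unit combination reduces to kg·m²/s² = J)
0.004749 J × (1 mJ / 0.001000 J) = 4.749 mJ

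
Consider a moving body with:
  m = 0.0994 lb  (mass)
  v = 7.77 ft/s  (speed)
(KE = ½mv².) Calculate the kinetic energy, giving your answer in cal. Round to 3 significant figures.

0.0302 cal

Directly: KE = ½mv².
m = 0.0994 lb = 0.04509 kg; v = 7.77 ft/s = 2.368 m/s.
KE = 0.1264 J  (the unit combination reduces to kg·m²/s² = J)
0.1264 J × (1 cal / 4.184 J) = 0.03022 cal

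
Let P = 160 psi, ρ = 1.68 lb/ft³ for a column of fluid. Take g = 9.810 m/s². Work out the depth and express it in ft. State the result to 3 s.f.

13700 ft

Solving P = ρ·g·h for h: h = P/(ρ·g).
P = 160 psi = 1.103×10^6 Pa; ρ = 1.68 lb/ft³ = 26.91 kg/m³; g = 9.810 m/s².
h = 4179 m
4179 m × (1 ft / 0.3048 m) = 13710 ft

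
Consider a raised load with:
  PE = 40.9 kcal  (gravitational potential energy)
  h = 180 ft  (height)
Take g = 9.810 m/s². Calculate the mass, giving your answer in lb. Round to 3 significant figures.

701 lb

Solving PE = m·g·h for m: m = PE/(g·h).
PE = 40.9 kcal = 1.711×10^5 J; h = 180 ft = 54.86 m; g = 9.810 m/s².
m = 317.9 kg
317.9 kg × (1 lb / 0.4536 kg) = 701.0 lb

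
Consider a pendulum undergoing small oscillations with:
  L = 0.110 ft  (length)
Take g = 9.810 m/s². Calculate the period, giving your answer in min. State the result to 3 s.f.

0.00612 min

T is given directly by: T = 2π√(L/g).
L = 0.110 ft = 0.03353 m; g = 9.810 m/s².
T = 0.3673 s
0.3673 s × (1 min / 60.00 s) = 0.006122 min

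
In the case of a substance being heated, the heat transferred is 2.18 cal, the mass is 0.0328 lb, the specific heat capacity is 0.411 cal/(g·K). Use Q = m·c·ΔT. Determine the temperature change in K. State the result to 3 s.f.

Solving Q = m·c·ΔT for ΔT: ΔT = Q/(m·c).
Q = 2.18 cal = 9.121 J; m = 0.0328 lb = 0.01488 kg; c = 0.411 cal/(g·K) = 1720 J/(kg·K).
ΔT = 0.3565 K

0.357 K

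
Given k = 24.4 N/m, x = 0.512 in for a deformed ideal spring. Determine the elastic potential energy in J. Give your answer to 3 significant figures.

Directly: U = ½kx².
k = 24.4 N/m; x = 0.512 in = 0.01300 m.
U = 0.002063 J

0.00206 J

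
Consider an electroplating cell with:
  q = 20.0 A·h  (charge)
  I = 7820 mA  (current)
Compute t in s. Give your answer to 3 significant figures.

Solving q = I·t for t: t = q/I.
q = 20.0 A·h = 72000 C; I = 7820 mA = 7.820 A.
t = 9207 s

9210 s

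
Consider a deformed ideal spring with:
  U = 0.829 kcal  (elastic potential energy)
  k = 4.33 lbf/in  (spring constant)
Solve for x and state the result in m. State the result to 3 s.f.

3.02 m

Solving U = ½k·x² for x: x = √(2U/k).
U = 0.829 kcal = 3469 J; k = 4.33 lbf/in = 758.3 N/m.
x = 3.025 m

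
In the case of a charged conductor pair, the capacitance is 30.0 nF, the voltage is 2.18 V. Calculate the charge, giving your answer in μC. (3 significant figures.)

0.0654 μC

Solving C = Q/V for Q: Q = CV.
C = 30.0 nF = 3.000×10^-8 F; V = 2.18 V.
Q = 6.540×10^-8 C  (the unit combination reduces to A·s = C)
6.540×10^-8 C × (1 μC / 1.000×10^-6 C) = 0.06540 μC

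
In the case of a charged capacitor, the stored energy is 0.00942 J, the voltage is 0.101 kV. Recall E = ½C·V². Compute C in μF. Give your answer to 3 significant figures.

1.85 μF

Rearranging E = ½C·V² for C: C = 2E/V².
E = 0.00942 J; V = 0.101 kV = 101.0 V.
C = 1.847×10^-6 F
1.847×10^-6 F × (1 μF / 1.000×10^-6 F) = 1.847 μF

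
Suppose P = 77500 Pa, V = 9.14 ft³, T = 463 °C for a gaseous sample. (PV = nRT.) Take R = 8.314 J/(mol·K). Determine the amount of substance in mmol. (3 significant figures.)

3280 mmol

Solving PV = nRT for n: n = PV/(RT).
P = 77500 Pa; V = 9.14 ft³ = 0.2588 m³; T = 463 °C = 736.1 K; R = 8.314 J/(mol·K).
n = 3.277 mol
3.277 mol × (1 mmol / 0.001000 mol) = 3277 mmol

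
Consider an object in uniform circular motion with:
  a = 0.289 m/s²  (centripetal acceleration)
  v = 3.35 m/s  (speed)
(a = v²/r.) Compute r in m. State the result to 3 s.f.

Rearranging a = v²/r for r: r = v²/a.
a = 0.289 m/s²; v = 3.35 m/s.
r = 38.83 m

38.8 m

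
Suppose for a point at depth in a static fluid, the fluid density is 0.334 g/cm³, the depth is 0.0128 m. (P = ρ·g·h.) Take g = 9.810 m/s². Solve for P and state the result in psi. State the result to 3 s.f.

P is given directly by: P = ρgh.
ρ = 0.334 g/cm³ = 334.0 kg/m³; h = 0.0128 m; g = 9.810 m/s².
P = 41.94 Pa
41.94 Pa × (1 psi / 6895 Pa) = 0.006083 psi

0.00608 psi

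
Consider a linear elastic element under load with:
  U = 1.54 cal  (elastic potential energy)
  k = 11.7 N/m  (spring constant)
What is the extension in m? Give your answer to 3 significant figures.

1.05 m

Rearranging: x = √(2U/k).
U = 1.54 cal = 6.443 J; k = 11.7 N/m.
x = 1.049 m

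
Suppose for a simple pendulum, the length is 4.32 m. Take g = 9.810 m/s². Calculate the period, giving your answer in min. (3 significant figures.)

Directly: T = 2π√(L/g).
L = 4.32 m; g = 9.810 m/s².
T = 4.170 s
4.170 s × (1 min / 60.00 s) = 0.06949 min

0.0695 min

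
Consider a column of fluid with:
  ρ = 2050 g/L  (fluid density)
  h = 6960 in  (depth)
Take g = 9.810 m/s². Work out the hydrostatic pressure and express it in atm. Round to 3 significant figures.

35.1 atm

P is given directly by: P = ρgh.
ρ = 2050 g/L = 2050 kg/m³; h = 6960 in = 176.8 m; g = 9.810 m/s².
P = 3.555×10^6 Pa
3.555×10^6 Pa × (1 atm / 1.013×10^5 Pa) = 35.09 atm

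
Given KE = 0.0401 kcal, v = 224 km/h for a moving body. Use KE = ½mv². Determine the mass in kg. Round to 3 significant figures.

0.0867 kg

Rearranging KE = ½mv² for m: m = 2·KE/v².
KE = 0.0401 kcal = 167.8 J; v = 224 km/h = 62.22 m/s.
m = 0.08667 kg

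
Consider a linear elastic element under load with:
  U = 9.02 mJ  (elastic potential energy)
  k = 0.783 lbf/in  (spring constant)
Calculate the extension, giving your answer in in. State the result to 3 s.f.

0.452 in

Solving U = ½k·x² for x: x = √(2U/k).
U = 9.02 mJ = 0.009020 J; k = 0.783 lbf/in = 137.1 N/m.
x = 0.01147 m
0.01147 m × (1 in / 0.02540 m) = 0.4516 in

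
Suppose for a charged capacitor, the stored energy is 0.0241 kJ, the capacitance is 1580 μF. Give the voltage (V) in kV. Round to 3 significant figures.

Rearranging E = ½C·V² for V: V = √(2E/C).
E = 0.0241 kJ = 24.10 J; C = 1580 μF = 0.001580 F.
V = 174.7 V
174.7 V × (1 kV / 1000 V) = 0.1747 kV

0.175 kV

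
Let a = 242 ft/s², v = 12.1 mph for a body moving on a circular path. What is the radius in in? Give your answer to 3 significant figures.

15.6 in

Rearranging a = v²/r for r: r = v²/a.
a = 242 ft/s² = 73.76 m/s²; v = 12.1 mph = 5.409 m/s.
r = 0.3967 m
0.3967 m × (1 in / 0.02540 m) = 15.62 in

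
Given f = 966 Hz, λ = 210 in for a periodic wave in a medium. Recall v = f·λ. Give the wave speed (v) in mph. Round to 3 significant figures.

11500 mph

v is given directly by: v = fλ.
f = 966 Hz; λ = 210 in = 5.334 m.
v = 5153 m/s
5153 m/s × (1 mph / 0.4470 m/s) = 11526 mph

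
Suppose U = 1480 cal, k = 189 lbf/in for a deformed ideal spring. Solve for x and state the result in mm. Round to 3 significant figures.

612 mm

Rearranging U = ½k·x² for x: x = √(2U/k).
U = 1480 cal = 6192 J; k = 189 lbf/in = 33099 N/m.
x = 0.6117 m
0.6117 m × (1 mm / 0.001000 m) = 611.7 mm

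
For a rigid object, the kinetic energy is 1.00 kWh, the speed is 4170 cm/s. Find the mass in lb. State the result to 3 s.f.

9130 lb

Solving KE = ½mv² for m: m = 2·KE/v².
KE = 1.00 kWh = 3.600×10^6 J; v = 4170 cm/s = 41.70 m/s.
m = 4141 kg
4141 kg × (1 lb / 0.4536 kg) = 9128 lb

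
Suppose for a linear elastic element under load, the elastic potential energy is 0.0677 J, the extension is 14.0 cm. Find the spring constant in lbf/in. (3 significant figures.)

Rearranging U = ½k·x² for k: k = 2U/x².
U = 0.0677 J; x = 14.0 cm = 0.1400 m.
k = 6.908 N/m
6.908 N/m × (1 lbf/in / 175.1 N/m) = 0.03945 lbf/in

0.0394 lbf/in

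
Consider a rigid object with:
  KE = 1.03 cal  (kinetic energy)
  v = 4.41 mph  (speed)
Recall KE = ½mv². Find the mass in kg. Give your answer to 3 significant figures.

2.22 kg

Rearranging KE = ½mv² for m: m = 2·KE/v².
KE = 1.03 cal = 4.310 J; v = 4.41 mph = 1.971 m/s.
m = 2.218 kg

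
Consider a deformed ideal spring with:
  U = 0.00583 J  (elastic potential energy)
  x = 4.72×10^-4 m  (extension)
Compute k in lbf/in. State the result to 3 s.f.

299 lbf/in

Solving U = ½k·x² for k: k = 2U/x².
U = 0.00583 J; x = 4.72×10^-4 m.
k = 52338 N/m
52338 N/m × (1 lbf/in / 175.1 N/m) = 298.9 lbf/in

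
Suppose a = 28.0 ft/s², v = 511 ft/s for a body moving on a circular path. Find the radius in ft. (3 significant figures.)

Rearranging: r = v²/a.
a = 28.0 ft/s² = 8.534 m/s²; v = 511 ft/s = 155.8 m/s.
r = 2842 m
2842 m × (1 ft / 0.3048 m) = 9326 ft

9330 ft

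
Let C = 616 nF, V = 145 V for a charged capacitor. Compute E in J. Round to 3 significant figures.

Directly: E = ½CV².
C = 616 nF = 6.160×10^-7 F; V = 145 V.
E = 0.006476 J  (the unit combination reduces to kg·m²/s² = J)

0.00648 J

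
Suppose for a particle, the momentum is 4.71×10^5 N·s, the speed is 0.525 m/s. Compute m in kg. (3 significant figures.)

8.97×10^5 kg

Solving p = m·v for m: m = p/v.
p = 4.71×10^5 N·s = 4.710×10^5 kg·m/s; v = 0.525 m/s.
m = 8.971×10^5 kg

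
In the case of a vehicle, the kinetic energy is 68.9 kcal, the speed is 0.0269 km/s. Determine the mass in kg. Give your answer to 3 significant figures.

Rearranging KE = ½mv² for m: m = 2·KE/v².
KE = 68.9 kcal = 2.883×10^5 J; v = 0.0269 km/s = 26.90 m/s.
m = 796.8 kg

797 kg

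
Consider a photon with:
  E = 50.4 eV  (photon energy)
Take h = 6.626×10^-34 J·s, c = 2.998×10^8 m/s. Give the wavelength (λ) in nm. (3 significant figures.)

Rearranging: λ = hc/E.
E = 50.4 eV = 8.075×10^-18 J; h = 6.626×10^-34 J·s; c = 2.998×10^8 m/s.
λ = 2.460×10^-8 m
2.460×10^-8 m × (1 nm / 1.000×10^-9 m) = 24.60 nm

24.6 nm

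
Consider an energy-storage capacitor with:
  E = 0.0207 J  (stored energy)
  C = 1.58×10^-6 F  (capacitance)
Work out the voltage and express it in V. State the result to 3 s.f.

Rearranging E = ½C·V² for V: V = √(2E/C).
E = 0.0207 J; C = 1.58×10^-6 F.
V = 161.9 V

162 V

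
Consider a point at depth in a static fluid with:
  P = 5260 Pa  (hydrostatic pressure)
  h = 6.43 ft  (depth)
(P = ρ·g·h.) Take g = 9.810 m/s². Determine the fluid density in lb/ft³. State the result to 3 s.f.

Solving P = ρ·g·h for ρ: ρ = P/(g·h).
P = 5260 Pa; h = 6.43 ft = 1.960 m; g = 9.810 m/s².
ρ = 273.6 kg/m³
273.6 kg/m³ × (1 lb/ft³ / 16.02 kg/m³) = 17.08 lb/ft³

17.1 lb/ft³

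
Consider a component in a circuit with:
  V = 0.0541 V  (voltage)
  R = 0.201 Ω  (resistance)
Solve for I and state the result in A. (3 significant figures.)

Rearranging: I = V/R.
V = 0.0541 V; R = 0.201 Ω.
I = 0.2692 A

0.269 A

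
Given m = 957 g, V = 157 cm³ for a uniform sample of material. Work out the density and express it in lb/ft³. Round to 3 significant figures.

Directly: ρ = m/V.
m = 957 g = 0.9570 kg; V = 157 cm³ = 1.570×10^-4 m³.
ρ = 6096 kg/m³
6096 kg/m³ × (1 lb/ft³ / 16.02 kg/m³) = 380.5 lb/ft³

381 lb/ft³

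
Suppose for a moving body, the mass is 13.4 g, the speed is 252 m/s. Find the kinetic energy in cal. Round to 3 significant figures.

102 cal

KE is given directly by: KE = ½mv².
m = 13.4 g = 0.01340 kg; v = 252 m/s.
KE = 425.5 J
425.5 J × (1 cal / 4.184 J) = 101.7 cal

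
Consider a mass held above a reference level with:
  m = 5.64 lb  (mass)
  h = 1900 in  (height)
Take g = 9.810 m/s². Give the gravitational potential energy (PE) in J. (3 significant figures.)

Directly: PE = mgh.
m = 5.64 lb = 2.558 kg; h = 1900 in = 48.26 m; g = 9.810 m/s².
PE = 1211 J  (the unit combination reduces to kg·m²/s² = J)

1210 J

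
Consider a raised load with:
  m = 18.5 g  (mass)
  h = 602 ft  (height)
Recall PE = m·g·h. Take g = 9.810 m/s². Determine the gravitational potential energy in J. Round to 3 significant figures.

33.3 J

Directly: PE = mgh.
m = 18.5 g = 0.01850 kg; h = 602 ft = 183.5 m; g = 9.810 m/s².
PE = 33.30 J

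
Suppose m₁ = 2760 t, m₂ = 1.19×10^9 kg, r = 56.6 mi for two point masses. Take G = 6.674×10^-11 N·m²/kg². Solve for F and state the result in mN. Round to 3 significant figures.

0.0264 mN

From Newton's law of gravitation: F = Gm₁m₂/r².
m₁ = 2760 t = 2.760×10^6 kg; m₂ = 1.19×10^9 kg; r = 56.6 mi = 91089 m; G = 6.674×10^-11 N·m²/kg².
F = 2.642×10^-5 N
2.642×10^-5 N × (1 mN / 0.001000 N) = 0.02642 mN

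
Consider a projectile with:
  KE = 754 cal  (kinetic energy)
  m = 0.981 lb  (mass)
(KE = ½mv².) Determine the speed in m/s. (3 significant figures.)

Solving KE = ½mv² for v: v = √(2·KE/m).
KE = 754 cal = 3155 J; m = 0.981 lb = 0.4450 kg.
v = 119.1 m/s

119 m/s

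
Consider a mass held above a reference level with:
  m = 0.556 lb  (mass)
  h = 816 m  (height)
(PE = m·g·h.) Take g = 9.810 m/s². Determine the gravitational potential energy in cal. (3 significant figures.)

483 cal

Directly: PE = mgh.
m = 0.556 lb = 0.2522 kg; h = 816 m; g = 9.810 m/s².
PE = 2019 J
2019 J × (1 cal / 4.184 J) = 482.5 cal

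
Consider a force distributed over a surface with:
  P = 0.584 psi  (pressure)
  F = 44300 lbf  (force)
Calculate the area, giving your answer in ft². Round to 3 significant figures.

527 ft²

Solving P = F/A for A: A = F/P.
P = 0.584 psi = 4027 Pa; F = 44300 lbf = 1.971×10^5 N.
A = 48.94 m²
48.94 m² × (1 ft² / 0.09290 m²) = 526.8 ft²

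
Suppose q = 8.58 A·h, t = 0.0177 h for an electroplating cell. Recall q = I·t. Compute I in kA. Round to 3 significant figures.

0.485 kA

Rearranging: I = q/t.
q = 8.58 A·h = 30888 C; t = 0.0177 h = 63.72 s.
I = 484.7 A
484.7 A × (1 kA / 1000 A) = 0.4847 kA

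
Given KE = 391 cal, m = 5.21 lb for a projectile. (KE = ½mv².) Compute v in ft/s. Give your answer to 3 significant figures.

Rearranging KE = ½mv² for v: v = √(2·KE/m).
KE = 391 cal = 1636 J; m = 5.21 lb = 2.363 kg.
v = 37.21 m/s
37.21 m/s × (1 ft/s / 0.3048 m/s) = 122.1 ft/s

122 ft/s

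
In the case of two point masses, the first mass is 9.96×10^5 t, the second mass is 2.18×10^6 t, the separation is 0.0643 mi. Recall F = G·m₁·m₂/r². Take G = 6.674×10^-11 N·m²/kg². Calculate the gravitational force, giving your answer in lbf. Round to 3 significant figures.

3040 lbf

From Newton's law of gravitation: F = Gm₁m₂/r².
m₁ = 9.96×10^5 t = 9.960×10^8 kg; m₂ = 2.18×10^6 t = 2.180×10^9 kg; r = 0.0643 mi = 103.5 m; G = 6.674×10^-11 N·m²/kg².
F = 13533 N
13533 N × (1 lbf / 4.448 N) = 3042 lbf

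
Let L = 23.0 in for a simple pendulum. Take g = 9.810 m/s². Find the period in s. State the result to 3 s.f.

1.53 s

T is given directly by: T = 2π√(L/g).
L = 23.0 in = 0.5842 m; g = 9.810 m/s².
T = 1.533 s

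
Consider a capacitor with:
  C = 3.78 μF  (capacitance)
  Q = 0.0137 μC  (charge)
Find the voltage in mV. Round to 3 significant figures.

3.62 mV

Rearranging C = Q/V for V: V = Q/C.
C = 3.78 μF = 3.780×10^-6 F; Q = 0.0137 μC = 1.370×10^-8 C.
V = 0.003624 V
0.003624 V × (1 mV / 0.001000 V) = 3.624 mV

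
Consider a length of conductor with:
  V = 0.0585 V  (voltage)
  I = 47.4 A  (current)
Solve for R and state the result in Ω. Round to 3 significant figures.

From Ohm's law: R = V/I.
V = 0.0585 V; I = 47.4 A.
R = 0.001234 Ω

0.00123 Ω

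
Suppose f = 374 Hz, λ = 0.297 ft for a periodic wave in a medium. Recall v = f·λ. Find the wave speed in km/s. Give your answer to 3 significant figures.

0.0339 km/s

Directly: v = fλ.
f = 374 Hz; λ = 0.297 ft = 0.09053 m.
v = 33.86 m/s
33.86 m/s × (1 km/s / 1000 m/s) = 0.03386 km/s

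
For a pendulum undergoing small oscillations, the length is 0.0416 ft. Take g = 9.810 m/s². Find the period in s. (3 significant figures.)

T is given directly by: T = 2π√(L/g).
L = 0.0416 ft = 0.01268 m; g = 9.810 m/s².
T = 0.2259 s

0.226 s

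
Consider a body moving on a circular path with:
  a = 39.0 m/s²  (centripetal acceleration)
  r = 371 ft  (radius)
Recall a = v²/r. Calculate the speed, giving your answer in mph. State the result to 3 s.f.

149 mph

Solving a = v²/r for v: v = √(a·r).
a = 39.0 m/s²; r = 371 ft = 113.1 m.
v = 66.41 m/s
66.41 m/s × (1 mph / 0.4470 m/s) = 148.6 mph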